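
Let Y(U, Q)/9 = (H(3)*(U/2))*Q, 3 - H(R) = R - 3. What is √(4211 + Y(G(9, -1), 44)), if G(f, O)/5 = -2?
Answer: I*√1729 ≈ 41.581*I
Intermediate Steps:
H(R) = 6 - R (H(R) = 3 - (R - 3) = 3 - (-3 + R) = 3 + (3 - R) = 6 - R)
G(f, O) = -10 (G(f, O) = 5*(-2) = -10)
Y(U, Q) = 27*Q*U/2 (Y(U, Q) = 9*(((6 - 1*3)*(U/2))*Q) = 9*(((6 - 3)*(U*(½)))*Q) = 9*((3*(U/2))*Q) = 9*((3*U/2)*Q) = 9*(3*Q*U/2) = 27*Q*U/2)
√(4211 + Y(G(9, -1), 44)) = √(4211 + (27/2)*44*(-10)) = √(4211 - 5940) = √(-1729) = I*√1729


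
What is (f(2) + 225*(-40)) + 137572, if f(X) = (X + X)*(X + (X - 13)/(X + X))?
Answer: 128569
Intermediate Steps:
f(X) = 2*X*(X + (-13 + X)/(2*X)) (f(X) = (2*X)*(X + (-13 + X)/((2*X))) = (2*X)*(X + (-13 + X)*(1/(2*X))) = (2*X)*(X + (-13 + X)/(2*X)) = 2*X*(X + (-13 + X)/(2*X)))
(f(2) + 225*(-40)) + 137572 = ((-13 + 2 + 2*2**2) + 225*(-40)) + 137572 = ((-13 + 2 + 2*4) - 9000) + 137572 = ((-13 + 2 + 8) - 9000) + 137572 = (-3 - 9000) + 137572 = -9003 + 137572 = 128569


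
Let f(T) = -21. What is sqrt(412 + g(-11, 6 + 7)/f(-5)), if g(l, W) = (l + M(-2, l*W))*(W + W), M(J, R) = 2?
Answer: sqrt(20734)/7 ≈ 20.570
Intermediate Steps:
g(l, W) = 2*W*(2 + l) (g(l, W) = (l + 2)*(W + W) = (2 + l)*(2*W) = 2*W*(2 + l))
sqrt(412 + g(-11, 6 + 7)/f(-5)) = sqrt(412 + (2*(6 + 7)*(2 - 11))/(-21)) = sqrt(412 + (2*13*(-9))*(-1/21)) = sqrt(412 - 234*(-1/21)) = sqrt(412 + 78/7) = sqrt(2962/7) = sqrt(20734)/7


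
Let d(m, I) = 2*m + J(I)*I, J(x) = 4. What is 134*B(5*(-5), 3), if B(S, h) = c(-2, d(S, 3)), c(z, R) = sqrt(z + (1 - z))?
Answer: 134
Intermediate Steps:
d(m, I) = 2*m + 4*I
c(z, R) = 1 (c(z, R) = sqrt(1) = 1)
B(S, h) = 1
134*B(5*(-5), 3) = 134*1 = 134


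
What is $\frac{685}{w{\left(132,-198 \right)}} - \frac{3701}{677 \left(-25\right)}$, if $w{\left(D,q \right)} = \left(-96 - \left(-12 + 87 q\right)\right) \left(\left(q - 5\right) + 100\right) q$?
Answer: $\frac{1293858795173}{5916877569900} \approx 0.21867$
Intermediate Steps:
$w{\left(D,q \right)} = q \left(-84 - 87 q\right) \left(95 + q\right)$ ($w{\left(D,q \right)} = \left(-96 - \left(-12 + 87 q\right)\right) \left(\left(-5 + q\right) + 100\right) q = \left(-84 - 87 q\right) \left(95 + q\right) q = q \left(-84 - 87 q\right) \left(95 + q\right)$)
$\frac{685}{w{\left(132,-198 \right)}} - \frac{3701}{677 \left(-25\right)} = \frac{685}{\left(-3\right) \left(-198\right) \left(2660 + 29 \left(-198\right)^{2} + 2783 \left(-198\right)\right)} - \frac{3701}{677 \left(-25\right)} = \frac{685}{\left(-3\right) \left(-198\right) \left(2660 + 29 \cdot 39204 - 551034\right)} - \frac{3701}{-16925} = \frac{685}{\left(-3\right) \left(-198\right) \left(2660 + 1136916 - 551034\right)} - - \frac{3701}{16925} = \frac{685}{\left(-3\right) \left(-198\right) 588542} + \frac{3701}{16925} = \frac{685}{349593948} + \frac{3701}{16925} = \frac{1293858795173}{5916877569900}$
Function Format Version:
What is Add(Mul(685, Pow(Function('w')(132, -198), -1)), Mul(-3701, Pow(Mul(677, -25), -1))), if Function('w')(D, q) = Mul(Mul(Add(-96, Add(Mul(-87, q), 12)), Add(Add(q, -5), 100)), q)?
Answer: Rational(1293858795173, 5916877569900) ≈ 0.21867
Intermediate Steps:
Function('w')(D, q) = Mul(q, Add(-84, Mul(-87, q)), Add(95, q)) (Function('w')(D, q) = Mul(Mul(Add(-96, Add(12, Mul(-87, q))), Add(Add(-5, q), 100)), q) = Mul(Mul(Add(-84, Mul(-87, q)), Add(95, q)), q) = Mul(q, Add(-84, Mul(-87, q)), Add(95, q)))
Add(Mul(685, Pow(Function('w')(132, -198), -1)), Mul(-3701, Pow(Mul(677, -25), -1))) = Add(Mul(685, Pow(Mul(-3, -198, Add(2660, Mul(29, Pow(-198, 2)), Mul(2783, -198))), -1)), Mul(-3701, Pow(Mul(677, -25), -1))) = Add(Mul(685, Pow(Mul(-3, -198, Add(2660, Mul(29, 39204), -551034)), -1)), Mul(-3701, Pow(-16925, -1))) = Add(Mul(685, Pow(Mul(-3, -198, Add(2660, 1136916, -551034)), -1)), Mul(-3701, Rational(-1, 16925))) = Add(Mul(685, Pow(Mul(-3, -198, 588542), -1)), Rational(3701, 16925)) = Add(Mul(685, Pow(349593948, -1)), Rational(3701, 16925)) = Add(Mul(685, Rational(1, 349593948)), Rational(3701, 16925)) = Add(Rational(685, 349593948), Rational(3701, 16925)) = Rational(1293858795173, 5916877569900)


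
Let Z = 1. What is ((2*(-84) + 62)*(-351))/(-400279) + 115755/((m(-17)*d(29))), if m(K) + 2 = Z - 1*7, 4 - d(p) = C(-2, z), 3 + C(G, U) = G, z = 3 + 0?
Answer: -15445658159/9606696 ≈ -1607.8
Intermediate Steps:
z = 3
C(G, U) = -3 + G
d(p) = 9 (d(p) = 4 - (-3 - 2) = 4 - 1*(-5) = 4 + 5 = 9)
m(K) = -8 (m(K) = -2 + (1 - 1*7) = -2 + (1 - 7) = -2 - 6 = -8)
((2*(-84) + 62)*(-351))/(-400279) + 115755/((m(-17)*d(29))) = ((2*(-84) + 62)*(-351))/(-400279) + 115755/((-8*9)) = ((-168 + 62)*(-351))*(-1/400279) + 115755/(-72) = -106*(-351)*(-1/400279) + 115755*(-1/72) = 37206*(-1/400279) - 38585/24 = -37206/400279 - 38585/24 = -15445658159/9606696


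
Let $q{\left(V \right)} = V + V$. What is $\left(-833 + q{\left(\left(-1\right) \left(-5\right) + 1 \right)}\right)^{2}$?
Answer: $674041$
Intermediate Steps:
$q{\left(V \right)} = 2 V$
$\left(-833 + q{\left(\left(-1\right) \left(-5\right) + 1 \right)}\right)^{2} = \left(-833 + 2 \left(\left(-1\right) \left(-5\right) + 1\right)\right)^{2} = \left(-833 + 2 \left(5 + 1\right)\right)^{2} = \left(-833 + 2 \cdot 6\right)^{2} = \left(-833 + 12\right)^{2} = \left(-821\right)^{2} = 674041$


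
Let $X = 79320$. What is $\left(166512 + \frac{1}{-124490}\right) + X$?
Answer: $\frac{30603625679}{124490} \approx 2.4583 \cdot 10^{5}$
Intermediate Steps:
$\left(166512 + \frac{1}{-124490}\right) + X = \left(166512 + \frac{1}{-124490}\right) + 79320 = \left(166512 - \frac{1}{124490}\right) + 79320 = \frac{20729078879}{124490} + 79320 = \frac{30603625679}{124490}$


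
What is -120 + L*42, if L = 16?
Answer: 552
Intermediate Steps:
-120 + L*42 = -120 + 16*42 = -120 + 672 = 552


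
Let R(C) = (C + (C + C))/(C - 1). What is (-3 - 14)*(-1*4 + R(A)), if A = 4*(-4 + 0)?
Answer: 20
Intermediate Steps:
A = -16 (A = 4*(-4) = -16)
R(C) = 3*C/(-1 + C) (R(C) = (C + 2*C)/(-1 + C) = (3*C)/(-1 + C) = 3*C/(-1 + C))
(-3 - 14)*(-1*4 + R(A)) = (-3 - 14)*(-1*4 + 3*(-16)/(-1 - 16)) = -17*(-4 + 3*(-16)/(-17)) = -17*(-4 + 3*(-16)*(-1/17)) = -17*(-4 + 48/17) = -17*(-20/17) = 20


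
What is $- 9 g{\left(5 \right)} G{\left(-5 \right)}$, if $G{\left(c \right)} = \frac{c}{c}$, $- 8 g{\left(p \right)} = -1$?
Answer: $- \frac{9}{8} \approx -1.125$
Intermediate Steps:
$g{\left(p \right)} = \frac{1}{8}$ ($g{\left(p \right)} = \left(- \frac{1}{8}\right) \left(-1\right) = \frac{1}{8}$)
$G{\left(c \right)} = 1$
$- 9 g{\left(5 \right)} G{\left(-5 \right)} = \left(-9\right) \frac{1}{8} \cdot 1 = \left(- \frac{9}{8}\right) 1 = - \frac{9}{8}$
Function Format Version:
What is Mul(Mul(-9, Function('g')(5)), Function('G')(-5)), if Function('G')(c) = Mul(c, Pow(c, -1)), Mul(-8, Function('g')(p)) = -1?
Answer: Rational(-9, 8) ≈ -1.1250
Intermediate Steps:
Function('g')(p) = Rational(1, 8) (Function('g')(p) = Mul(Rational(-1, 8), -1) = Rational(1, 8))
Function('G')(c) = 1
Mul(Mul(-9, Function('g')(5)), Function('G')(-5)) = Mul(Mul(-9, Rational(1, 8)), 1) = Mul(Rational(-9, 8), 1) = Rational(-9, 8)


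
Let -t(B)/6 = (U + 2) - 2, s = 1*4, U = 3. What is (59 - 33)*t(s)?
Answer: -468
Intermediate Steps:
s = 4
t(B) = -18 (t(B) = -6*((3 + 2) - 2) = -6*(5 - 2) = -6*3 = -18)
(59 - 33)*t(s) = (59 - 33)*(-18) = 26*(-18) = -468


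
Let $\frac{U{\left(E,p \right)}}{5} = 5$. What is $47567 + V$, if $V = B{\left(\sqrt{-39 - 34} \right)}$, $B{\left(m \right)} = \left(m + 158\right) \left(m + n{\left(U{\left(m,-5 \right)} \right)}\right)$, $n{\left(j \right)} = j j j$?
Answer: $2516244 + 15783 i \sqrt{73} \approx 2.5162 \cdot 10^{6} + 1.3485 \cdot 10^{5} i$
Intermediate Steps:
$U{\left(E,p \right)} = 25$ ($U{\left(E,p \right)} = 5 \cdot 5 = 25$)
$n{\left(j \right)} = j^{3}$ ($n{\left(j \right)} = j^{2} j = j^{3}$)
$B{\left(m \right)} = \left(158 + m\right) \left(15625 + m\right)$ ($B{\left(m \right)} = \left(m + 158\right) \left(m + 25^{3}\right) = \left(158 + m\right) \left(m + 15625\right) = \left(158 + m\right) \left(15625 + m\right)$)
$V = 2468677 + 15783 i \sqrt{73}$ ($V = 2468750 + \left(\sqrt{-39 - 34}\right)^{2} + 15783 \sqrt{-39 - 34} = 2468750 + \left(\sqrt{-73}\right)^{2} + 15783 \sqrt{-73} = 2468750 + \left(i \sqrt{73}\right)^{2} + 15783 i \sqrt{73} = 2468750 - 73 + 15783 i \sqrt{73} = 2468677 + 15783 i \sqrt{73} \approx 2.4687 \cdot 10^{6} + 1.3485 \cdot 10^{5} i$)
$47567 + V = 47567 + \left(2468677 + 15783 i \sqrt{73}\right) = 2516244 + 15783 i \sqrt{73}$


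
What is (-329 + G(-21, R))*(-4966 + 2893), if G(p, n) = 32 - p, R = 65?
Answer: 572148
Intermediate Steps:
(-329 + G(-21, R))*(-4966 + 2893) = (-329 + (32 - 1*(-21)))*(-4966 + 2893) = (-329 + (32 + 21))*(-2073) = (-329 + 53)*(-2073) = -276*(-2073) = 572148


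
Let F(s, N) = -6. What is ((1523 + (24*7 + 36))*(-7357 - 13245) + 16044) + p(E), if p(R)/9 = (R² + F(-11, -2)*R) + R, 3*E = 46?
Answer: -35562184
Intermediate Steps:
E = 46/3 (E = (⅓)*46 = 46/3 ≈ 15.333)
p(R) = -45*R + 9*R² (p(R) = 9*((R² - 6*R) + R) = 9*(R² - 5*R) = -45*R + 9*R²)
((1523 + (24*7 + 36))*(-7357 - 13245) + 16044) + p(E) = ((1523 + (24*7 + 36))*(-7357 - 13245) + 16044) + 9*(46/3)*(-5 + 46/3) = ((1523 + (168 + 36))*(-20602) + 16044) + 9*(46/3)*(31/3) = ((1523 + 204)*(-20602) + 16044) + 1426 = (1727*(-20602) + 16044) + 1426 = (-35579654 + 16044) + 1426 = -35563610 + 1426 = -35562184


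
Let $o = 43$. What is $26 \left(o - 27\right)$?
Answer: $416$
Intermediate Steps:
$26 \left(o - 27\right) = 26 \left(43 - 27\right) = 26 \cdot 16 = 416$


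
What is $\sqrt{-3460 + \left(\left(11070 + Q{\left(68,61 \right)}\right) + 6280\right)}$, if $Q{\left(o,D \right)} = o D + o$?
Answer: $\sqrt{18106} \approx 134.56$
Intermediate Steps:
$Q{\left(o,D \right)} = o + D o$ ($Q{\left(o,D \right)} = D o + o = o + D o$)
$\sqrt{-3460 + \left(\left(11070 + Q{\left(68,61 \right)}\right) + 6280\right)} = \sqrt{-3460 + \left(\left(11070 + 68 \left(1 + 61\right)\right) + 6280\right)} = \sqrt{-3460 + \left(\left(11070 + 68 \cdot 62\right) + 6280\right)} = \sqrt{-3460 + \left(\left(11070 + 4216\right) + 6280\right)} = \sqrt{-3460 + \left(15286 + 6280\right)} = \sqrt{-3460 + 21566} = \sqrt{18106}$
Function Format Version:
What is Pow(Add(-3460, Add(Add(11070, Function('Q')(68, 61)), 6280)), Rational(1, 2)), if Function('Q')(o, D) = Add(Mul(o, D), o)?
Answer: Pow(18106, Rational(1, 2)) ≈ 134.56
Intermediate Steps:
Function('Q')(o, D) = Add(o, Mul(D, o)) (Function('Q')(o, D) = Add(Mul(D, o), o) = Add(o, Mul(D, o)))
Pow(Add(-3460, Add(Add(11070, Function('Q')(68, 61)), 6280)), Rational(1, 2)) = Pow(Add(-3460, Add(Add(11070, Mul(68, Add(1, 61))), 6280)), Rational(1, 2)) = Pow(Add(-3460, Add(Add(11070, Mul(68, 62)), 6280)), Rational(1, 2)) = Pow(Add(-3460, Add(Add(11070, 4216), 6280)), Rational(1, 2)) = Pow(Add(-3460, Add(15286, 6280)), Rational(1, 2)) = Pow(Add(-3460, 21566), Rational(1, 2)) = Pow(18106, Rational(1, 2))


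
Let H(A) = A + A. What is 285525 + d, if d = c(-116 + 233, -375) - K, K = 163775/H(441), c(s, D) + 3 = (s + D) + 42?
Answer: 251476117/882 ≈ 2.8512e+5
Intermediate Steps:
H(A) = 2*A
c(s, D) = 39 + D + s (c(s, D) = -3 + ((s + D) + 42) = -3 + ((D + s) + 42) = -3 + (42 + D + s) = 39 + D + s)
K = 163775/882 (K = 163775/((2*441)) = 163775/882 ≈ 185.69)
d = -356933/882 (d = (39 - 375 + (-116 + 233)) - 1*163775/882 = (39 - 375 + 117) - 163775/882 = -219 - 163775/882 = -356933/882 ≈ -404.69)
285525 + d = 285525 - 356933/882 = 251476117/882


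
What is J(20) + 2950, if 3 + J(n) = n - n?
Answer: 2947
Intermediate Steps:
J(n) = -3 (J(n) = -3 + (n - n) = -3 + 0 = -3)
J(20) + 2950 = -3 + 2950 = 2947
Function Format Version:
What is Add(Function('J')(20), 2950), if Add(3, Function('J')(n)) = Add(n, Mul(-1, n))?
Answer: 2947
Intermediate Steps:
Function('J')(n) = -3 (Function('J')(n) = Add(-3, Add(n, Mul(-1, n))) = Add(-3, 0) = -3)
Add(Function('J')(20), 2950) = Add(-3, 2950) = 2947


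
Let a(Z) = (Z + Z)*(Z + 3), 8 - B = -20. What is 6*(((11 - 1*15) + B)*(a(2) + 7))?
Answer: 3888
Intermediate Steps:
B = 28 (B = 8 - 1*(-20) = 8 + 20 = 28)
a(Z) = 2*Z*(3 + Z) (a(Z) = (2*Z)*(3 + Z) = 2*Z*(3 + Z))
6*(((11 - 1*15) + B)*(a(2) + 7)) = 6*(((11 - 1*15) + 28)*(2*2*(3 + 2) + 7)) = 6*(((11 - 15) + 28)*(2*2*5 + 7)) = 6*((-4 + 28)*(20 + 7)) = 6*(24*27) = 6*648 = 3888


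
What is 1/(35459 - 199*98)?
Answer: 1/15957 ≈ 6.2668e-5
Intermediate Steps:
1/(35459 - 199*98) = 1/(35459 - 19502) = 1/15957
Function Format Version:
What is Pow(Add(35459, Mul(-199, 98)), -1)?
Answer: Rational(1, 15957) ≈ 6.2668e-5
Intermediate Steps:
Pow(Add(35459, Mul(-199, 98)), -1) = Pow(Add(35459, -19502), -1) = Pow(15957, -1) = Rational(1, 15957)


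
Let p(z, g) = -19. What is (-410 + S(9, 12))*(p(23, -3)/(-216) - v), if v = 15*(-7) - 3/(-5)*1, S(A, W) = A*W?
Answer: -17039897/540 ≈ -31555.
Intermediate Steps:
v = -522/5 (v = -105 - 3*(-1/5)*1 = -105 + (3/5)*1 = -105 + 3/5 = -522/5 ≈ -104.40)
(-410 + S(9, 12))*(p(23, -3)/(-216) - v) = (-410 + 9*12)*(-19/(-216) - 1*(-522/5)) = (-410 + 108)*(-19*(-1/216) + 522/5) = -302*(19/216 + 522/5) = -302*112847/1080 = -17039897/540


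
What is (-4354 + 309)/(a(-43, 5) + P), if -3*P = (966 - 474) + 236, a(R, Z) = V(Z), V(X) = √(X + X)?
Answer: 4417140/264947 + 36405*√10/529894 ≈ 16.889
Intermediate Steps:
V(X) = √2*√X (V(X) = √(2*X) = √2*√X)
a(R, Z) = √2*√Z
P = -728/3 (P = -((966 - 474) + 236)/3 = -(492 + 236)/3 = -⅓*728 = -728/3 ≈ -242.67)
(-4354 + 309)/(a(-43, 5) + P) = (-4354 + 309)/(√2*√5 - 728/3) = -4045/(√10 - 728/3) = -4045/(-728/3 + √10)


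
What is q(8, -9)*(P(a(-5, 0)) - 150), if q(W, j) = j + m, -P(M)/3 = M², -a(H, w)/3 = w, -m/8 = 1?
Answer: 2550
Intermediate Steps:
m = -8 (m = -8*1 = -8)
a(H, w) = -3*w
P(M) = -3*M²
q(W, j) = -8 + j (q(W, j) = j - 8 = -8 + j)
q(8, -9)*(P(a(-5, 0)) - 150) = (-8 - 9)*(-3*(-3*0)² - 150) = -17*(-3*0² - 150) = -17*(-3*0 - 150) = -17*(0 - 150) = -17*(-150) = 2550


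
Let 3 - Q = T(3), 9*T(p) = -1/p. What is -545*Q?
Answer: -44690/27 ≈ -1655.2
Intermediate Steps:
T(p) = -1/(9*p) (T(p) = (-1/p)/9 = -1/(9*p))
Q = 82/27 (Q = 3 - (-1)/(9*3) = 3 - 1*(-1/27) = 3 + 1/27 = 82/27 ≈ 3.0370)
-545*Q = -545*82/27 = -44690/27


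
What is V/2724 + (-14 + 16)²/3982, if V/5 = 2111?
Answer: 21020453/5423484 ≈ 3.8758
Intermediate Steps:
V = 10555 (V = 5*2111 = 10555)
V/2724 + (-14 + 16)²/3982 = 10555/2724 + (-14 + 16)²/3982 = 10555*(1/2724) + 2²*(1/3982) = 10555/2724 + 4*(1/3982) = 10555/2724 + 2/1991 = 21020453/5423484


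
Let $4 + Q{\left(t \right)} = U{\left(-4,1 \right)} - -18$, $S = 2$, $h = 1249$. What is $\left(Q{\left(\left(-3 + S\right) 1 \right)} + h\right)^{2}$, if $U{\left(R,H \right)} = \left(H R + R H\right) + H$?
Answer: $1577536$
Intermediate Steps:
$U{\left(R,H \right)} = H + 2 H R$ ($U{\left(R,H \right)} = \left(H R + H R\right) + H = 2 H R + H = H + 2 H R$)
$Q{\left(t \right)} = 7$ ($Q{\left(t \right)} = -4 + \left(1 \left(1 + 2 \left(-4\right)\right) - -18\right) = -4 + \left(1 \left(1 - 8\right) + 18\right) = -4 + \left(1 \left(-7\right) + 18\right) = -4 + \left(-7 + 18\right) = -4 + 11 = 7$)
$\left(Q{\left(\left(-3 + S\right) 1 \right)} + h\right)^{2} = \left(7 + 1249\right)^{2} = 1256^{2} = 1577536$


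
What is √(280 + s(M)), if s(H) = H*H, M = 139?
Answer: √19601 ≈ 140.00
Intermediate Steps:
s(H) = H²
√(280 + s(M)) = √(280 + 139²) = √(280 + 19321) = √19601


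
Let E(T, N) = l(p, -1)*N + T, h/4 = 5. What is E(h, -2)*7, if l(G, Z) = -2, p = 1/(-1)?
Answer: 168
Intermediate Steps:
h = 20 (h = 4*5 = 20)
p = -1
E(T, N) = T - 2*N (E(T, N) = -2*N + T = T - 2*N)
E(h, -2)*7 = (20 - 2*(-2))*7 = (20 + 4)*7 = 24*7 = 168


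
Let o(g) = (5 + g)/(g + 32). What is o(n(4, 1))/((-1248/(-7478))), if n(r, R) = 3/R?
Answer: 3739/2730 ≈ 1.3696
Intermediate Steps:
o(g) = (5 + g)/(32 + g)
o(n(4, 1))/((-1248/(-7478))) = ((5 + 3/1)/(32 + 3/1))/((-1248/(-7478))) = ((5 + 3*1)/(32 + 3*1))/((-1248*(-1/7478))) = ((5 + 3)/(32 + 3))/(624/3739) = (8/35)*(3739/624) = 3739/2730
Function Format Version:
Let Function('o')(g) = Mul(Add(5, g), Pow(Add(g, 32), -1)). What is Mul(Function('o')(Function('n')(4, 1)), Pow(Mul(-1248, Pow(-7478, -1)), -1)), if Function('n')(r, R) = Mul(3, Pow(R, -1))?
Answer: Rational(3739, 2730) ≈ 1.3696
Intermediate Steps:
Function('o')(g) = Mul(Pow(Add(32, g), -1), Add(5, g)) (Function('o')(g) = Mul(Add(5, g), Pow(Add(32, g), -1)) = Mul(Pow(Add(32, g), -1), Add(5, g)))
Mul(Function('o')(Function('n')(4, 1)), Pow(Mul(-1248, Pow(-7478, -1)), -1)) = Mul(Mul(Pow(Add(32, Mul(3, Pow(1, -1))), -1), Add(5, Mul(3, Pow(1, -1)))), Pow(Mul(-1248, Pow(-7478, -1)), -1)) = Mul(Mul(Pow(Add(32, Mul(3, 1)), -1), Add(5, Mul(3, 1))), Pow(Mul(-1248, Rational(-1, 7478)), -1)) = Mul(Mul(Pow(Add(32, 3), -1), Add(5, 3)), Pow(Rational(624, 3739), -1)) = Mul(Mul(Pow(35, -1), 8), Rational(3739, 624)) = Mul(Mul(Rational(1, 35), 8), Rational(3739, 624)) = Mul(Rational(8, 35), Rational(3739, 624)) = Rational(3739, 2730)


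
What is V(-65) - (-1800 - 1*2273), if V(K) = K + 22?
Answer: 4030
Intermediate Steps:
V(K) = 22 + K
V(-65) - (-1800 - 1*2273) = (22 - 65) - (-1800 - 1*2273) = -43 - (-1800 - 2273) = -43 - 1*(-4073) = -43 + 4073 = 4030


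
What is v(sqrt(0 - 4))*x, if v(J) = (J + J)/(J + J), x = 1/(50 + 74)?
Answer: 1/124 ≈ 0.0080645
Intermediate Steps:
x = 1/124 ≈ 0.0080645
v(J) = 1 (v(J) = (2*J)/((2*J)) = (2*J)*(1/(2*J)) = 1)
v(sqrt(0 - 4))*x = 1*(1/124) = 1/124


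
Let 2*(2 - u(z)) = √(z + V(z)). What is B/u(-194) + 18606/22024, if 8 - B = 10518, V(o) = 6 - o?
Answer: -92579593/11012 - 2102*√6 ≈ -13556.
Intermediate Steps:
u(z) = 2 - √6/2 (u(z) = 2 - √(z + (6 - z))/2 = 2 - √6/2)
B = -10510 (B = 8 - 1*10518 = 8 - 10518 = -10510)
B/u(-194) + 18606/22024 = -10510/(2 - √6/2) + 18606/22024 = -10510/(2 - √6/2) + 18606*(1/22024) = -10510/(2 - √6/2) + 9303/11012 = 9303/11012 - 10510/(2 - √6/2)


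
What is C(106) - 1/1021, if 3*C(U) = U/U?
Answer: 1018/3063 ≈ 0.33235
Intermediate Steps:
C(U) = ⅓ (C(U) = (U/U)/3 = (⅓)*1 = ⅓)
C(106) - 1/1021 = ⅓ - 1/1021 = 1018/3063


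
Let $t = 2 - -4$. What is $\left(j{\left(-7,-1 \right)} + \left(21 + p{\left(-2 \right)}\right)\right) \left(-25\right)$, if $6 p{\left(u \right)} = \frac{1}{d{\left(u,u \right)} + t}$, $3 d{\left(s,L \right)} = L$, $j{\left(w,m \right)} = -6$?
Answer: $- \frac{12025}{32} \approx -375.78$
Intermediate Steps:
$t = 6$ ($t = 2 + 4 = 6$)
$d{\left(s,L \right)} = \frac{L}{3}$
$p{\left(u \right)} = \frac{1}{6 \left(6 + \frac{u}{3}\right)}$ ($p{\left(u \right)} = \frac{1}{6 \left(\frac{u}{3} + 6\right)} = \frac{1}{6 \left(6 + \frac{u}{3}\right)}$)
$\left(j{\left(-7,-1 \right)} + \left(21 + p{\left(-2 \right)}\right)\right) \left(-25\right) = \left(-6 + \left(21 + \frac{1}{2 \left(18 - 2\right)}\right)\right) \left(-25\right) = \left(-6 + \left(21 + \frac{1}{2 \cdot 16}\right)\right) \left(-25\right) = \left(-6 + \left(21 + \frac{1}{2} \cdot \frac{1}{16}\right)\right) \left(-25\right) = \left(-6 + \left(21 + \frac{1}{32}\right)\right) \left(-25\right) = \left(-6 + \frac{673}{32}\right) \left(-25\right) = \frac{481}{32} \left(-25\right) = - \frac{12025}{32}$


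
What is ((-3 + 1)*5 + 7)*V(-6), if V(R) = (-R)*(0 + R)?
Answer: 108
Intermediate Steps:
V(R) = -R² (V(R) = (-R)*R = -R²)
((-3 + 1)*5 + 7)*V(-6) = ((-3 + 1)*5 + 7)*(-1*(-6)²) = (-2*5 + 7)*(-1*36) = (-10 + 7)*(-36) = -3*(-36) = 108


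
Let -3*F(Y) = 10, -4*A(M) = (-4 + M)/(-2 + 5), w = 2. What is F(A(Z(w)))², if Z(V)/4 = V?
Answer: 100/9 ≈ 11.111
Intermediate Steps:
Z(V) = 4*V
A(M) = ⅓ - M/12 (A(M) = -(-4 + M)/(4*(-2 + 5)) = -(-4 + M)/(4*3) = -(-4/3 + M/3)/4 = ⅓ - M/12)
F(Y) = -10/3 (F(Y) = -⅓*10 = -10/3)
F(A(Z(w)))² = (-10/3)² = 100/9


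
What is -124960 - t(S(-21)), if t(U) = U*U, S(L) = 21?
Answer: -125401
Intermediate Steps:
t(U) = U**2
-124960 - t(S(-21)) = -124960 - 1*21**2 = -124960 - 1*441 = -124960 - 441 = -125401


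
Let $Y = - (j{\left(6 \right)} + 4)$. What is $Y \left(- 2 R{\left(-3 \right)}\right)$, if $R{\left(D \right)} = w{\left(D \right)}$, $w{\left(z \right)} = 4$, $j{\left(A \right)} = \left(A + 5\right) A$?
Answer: $560$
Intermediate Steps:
$j{\left(A \right)} = A \left(5 + A\right)$ ($j{\left(A \right)} = \left(5 + A\right) A = A \left(5 + A\right)$)
$R{\left(D \right)} = 4$
$Y = -70$ ($Y = - (6 \left(5 + 6\right) + 4) = - (6 \cdot 11 + 4) = - (66 + 4) = \left(-1\right) 70 = -70$)
$Y \left(- 2 R{\left(-3 \right)}\right) = - 70 \left(\left(-2\right) 4\right) = \left(-70\right) \left(-8\right) = 560$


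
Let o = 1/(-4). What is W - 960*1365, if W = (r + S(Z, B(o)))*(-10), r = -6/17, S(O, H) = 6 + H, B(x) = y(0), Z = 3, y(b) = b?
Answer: -22277760/17 ≈ -1.3105e+6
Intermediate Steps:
o = -¼ ≈ -0.25000
B(x) = 0
r = -6/17 (r = -6*1/17 = -6/17 ≈ -0.35294)
W = -960/17 (W = (-6/17 + (6 + 0))*(-10) = (-6/17 + 6)*(-10) = (96/17)*(-10) = -960/17 ≈ -56.471)
W - 960*1365 = -960/17 - 960*1365 = -960/17 - 1310400 = -22277760/17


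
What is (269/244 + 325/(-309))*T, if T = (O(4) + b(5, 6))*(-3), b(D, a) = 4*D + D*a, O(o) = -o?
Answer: -87883/12566 ≈ -6.9937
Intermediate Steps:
T = -138 (T = (-1*4 + 5*(4 + 6))*(-3) = (-4 + 5*10)*(-3) = (-4 + 50)*(-3) = 46*(-3) = -138)
(269/244 + 325/(-309))*T = (269/244 + 325/(-309))*(-138) = (269*(1/244) + 325*(-1/309))*(-138) = (269/244 - 325/309)*(-138) = (3821/75396)*(-138) = -87883/12566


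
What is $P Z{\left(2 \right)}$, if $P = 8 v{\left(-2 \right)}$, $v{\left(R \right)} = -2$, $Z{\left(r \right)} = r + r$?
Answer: $-64$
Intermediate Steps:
$Z{\left(r \right)} = 2 r$
$P = -16$ ($P = 8 \left(-2\right) = -16$)
$P Z{\left(2 \right)} = - 16 \cdot 2 \cdot 2 = \left(-16\right) 4 = -64$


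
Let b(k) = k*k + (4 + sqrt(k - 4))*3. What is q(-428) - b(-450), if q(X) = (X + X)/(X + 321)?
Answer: -202504 - 3*I*sqrt(454) ≈ -2.025e+5 - 63.922*I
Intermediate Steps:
b(k) = 12 + k**2 + 3*sqrt(-4 + k) (b(k) = k**2 + (4 + sqrt(-4 + k))*3 = k**2 + (12 + 3*sqrt(-4 + k)) = 12 + k**2 + 3*sqrt(-4 + k))
q(X) = 2*X/(321 + X) (q(X) = (2*X)/(321 + X) = 2*X/(321 + X))
q(-428) - b(-450) = 2*(-428)/(321 - 428) - (12 + (-450)**2 + 3*sqrt(-4 - 450)) = 2*(-428)/(-107) - (12 + 202500 + 3*sqrt(-454)) = 2*(-428)*(-1/107) - (12 + 202500 + 3*(I*sqrt(454))) = 8 - (12 + 202500 + 3*I*sqrt(454)) = 8 - (202512 + 3*I*sqrt(454)) = 8 + (-202512 - 3*I*sqrt(454)) = -202504 - 3*I*sqrt(454)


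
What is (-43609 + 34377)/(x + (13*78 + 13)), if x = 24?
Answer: -9232/1051 ≈ -8.7840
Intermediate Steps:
(-43609 + 34377)/(x + (13*78 + 13)) = (-43609 + 34377)/(24 + (13*78 + 13)) = -9232/(24 + (1014 + 13)) = -9232/(24 + 1027) = -9232/1051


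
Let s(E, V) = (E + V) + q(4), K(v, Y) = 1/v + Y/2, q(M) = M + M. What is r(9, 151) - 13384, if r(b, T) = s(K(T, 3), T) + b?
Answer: -3990777/302 ≈ -13215.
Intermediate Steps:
q(M) = 2*M
K(v, Y) = 1/v + Y/2 (K(v, Y) = 1/v + Y*(½) = 1/v + Y/2)
s(E, V) = 8 + E + V (s(E, V) = (E + V) + 2*4 = (E + V) + 8 = 8 + E + V)
r(b, T) = 19/2 + T + b + 1/T (r(b, T) = (8 + (1/T + (½)*3) + T) + b = (8 + (1/T + 3/2) + T) + b = (8 + (3/2 + 1/T) + T) + b = (19/2 + T + 1/T) + b = 19/2 + T + b + 1/T)
r(9, 151) - 13384 = (19/2 + 151 + 9 + 1/151) - 13384 = 51191/302 - 13384 = -3990777/302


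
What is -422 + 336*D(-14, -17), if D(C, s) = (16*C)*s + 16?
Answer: 1284442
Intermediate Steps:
D(C, s) = 16 + 16*C*s (D(C, s) = 16*C*s + 16 = 16 + 16*C*s)
-422 + 336*D(-14, -17) = -422 + 336*(16 + 16*(-14)*(-17)) = -422 + 336*(16 + 3808) = -422 + 336*3824 = -422 + 1284864 = 1284442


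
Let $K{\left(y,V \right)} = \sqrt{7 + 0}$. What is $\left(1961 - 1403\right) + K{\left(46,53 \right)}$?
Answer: $558 + \sqrt{7} \approx 560.65$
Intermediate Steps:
$K{\left(y,V \right)} = \sqrt{7}$
$\left(1961 - 1403\right) + K{\left(46,53 \right)} = \left(1961 - 1403\right) + \sqrt{7} = 558 + \sqrt{7}$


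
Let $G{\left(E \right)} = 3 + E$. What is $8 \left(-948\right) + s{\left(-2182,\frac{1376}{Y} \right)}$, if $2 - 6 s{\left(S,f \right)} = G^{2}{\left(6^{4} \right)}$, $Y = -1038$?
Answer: $- \frac{1732903}{6} \approx -2.8882 \cdot 10^{5}$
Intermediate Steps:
$s{\left(S,f \right)} = - \frac{1687399}{6}$ ($s{\left(S,f \right)} = \frac{1}{3} - \frac{\left(3 + 6^{4}\right)^{2}}{6} = \frac{1}{3} - \frac{\left(3 + 1296\right)^{2}}{6} = \frac{1}{3} - \frac{1299^{2}}{6} = \frac{1}{3} - \frac{562467}{2} = - \frac{1687399}{6}$)
$8 \left(-948\right) + s{\left(-2182,\frac{1376}{Y} \right)} = 8 \left(-948\right) - \frac{1687399}{6} = -7584 - \frac{1687399}{6} = - \frac{1732903}{6}$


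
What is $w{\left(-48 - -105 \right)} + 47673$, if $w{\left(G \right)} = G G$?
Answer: $50922$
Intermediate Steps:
$w{\left(G \right)} = G^{2}$
$w{\left(-48 - -105 \right)} + 47673 = \left(-48 - -105\right)^{2} + 47673 = \left(-48 + 105\right)^{2} + 47673 = 57^{2} + 47673 = 3249 + 47673 = 50922$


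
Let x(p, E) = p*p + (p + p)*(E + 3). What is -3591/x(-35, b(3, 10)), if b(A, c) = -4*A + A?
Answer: -513/235 ≈ -2.1830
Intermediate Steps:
b(A, c) = -3*A
x(p, E) = p**2 + 2*p*(3 + E) (x(p, E) = p**2 + (2*p)*(3 + E) = p**2 + 2*p*(3 + E))
-3591/x(-35, b(3, 10)) = -3591*(-1/(35*(6 - 35 + 2*(-3*3)))) = -3591*(-1/(35*(6 - 35 + 2*(-9)))) = -3591*(-1/(35*(6 - 35 - 18))) = -3591/((-35*(-47))) = -3591/1645 = -3591*1/1645 = -513/235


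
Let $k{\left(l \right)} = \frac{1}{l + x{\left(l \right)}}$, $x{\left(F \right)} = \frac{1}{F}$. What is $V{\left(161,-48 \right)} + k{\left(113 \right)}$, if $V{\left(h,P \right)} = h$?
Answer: $\frac{2056083}{12770} \approx 161.01$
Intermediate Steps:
$k{\left(l \right)} = \frac{1}{l + \frac{1}{l}}$
$V{\left(161,-48 \right)} + k{\left(113 \right)} = 161 + \frac{113}{1 + 113^{2}} = 161 + \frac{113}{1 + 12769} = 161 + \frac{113}{12770} = \frac{2056083}{12770}$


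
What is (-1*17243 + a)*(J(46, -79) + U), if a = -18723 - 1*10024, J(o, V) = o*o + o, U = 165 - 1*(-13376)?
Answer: -722180970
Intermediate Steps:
U = 13541 (U = 165 + 13376 = 13541)
J(o, V) = o + o**2 (J(o, V) = o**2 + o = o + o**2)
a = -28747 (a = -18723 - 10024 = -28747)
(-1*17243 + a)*(J(46, -79) + U) = (-1*17243 - 28747)*(46*(1 + 46) + 13541) = (-17243 - 28747)*(46*47 + 13541) = -45990*(2162 + 13541) = -45990*15703 = -722180970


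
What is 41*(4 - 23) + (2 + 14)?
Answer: -763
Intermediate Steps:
41*(4 - 23) + (2 + 14) = 41*(-19) + 16 = -779 + 16 = -763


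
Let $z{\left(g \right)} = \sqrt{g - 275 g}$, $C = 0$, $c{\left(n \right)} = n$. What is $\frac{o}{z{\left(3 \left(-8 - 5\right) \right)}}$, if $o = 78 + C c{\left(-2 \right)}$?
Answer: $\frac{\sqrt{10686}}{137} \approx 0.75455$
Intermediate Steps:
$z{\left(g \right)} = \sqrt{274} \sqrt{- g}$ ($z{\left(g \right)} = \sqrt{- 274 g} = \sqrt{274} \sqrt{- g}$)
$o = 78$ ($o = 78 + 0 \left(-2\right) = 78 + 0 = 78$)
$\frac{o}{z{\left(3 \left(-8 - 5\right) \right)}} = \frac{78}{\sqrt{274} \sqrt{- 3 \left(-8 - 5\right)}} = \frac{78}{\sqrt{274} \sqrt{- 3 \left(-13\right)}} = \frac{78}{\sqrt{274} \sqrt{\left(-1\right) \left(-39\right)}} = \frac{78}{\sqrt{274} \sqrt{39}} = \frac{78}{\sqrt{10686}} = 78 \frac{\sqrt{10686}}{10686} = \frac{\sqrt{10686}}{137}$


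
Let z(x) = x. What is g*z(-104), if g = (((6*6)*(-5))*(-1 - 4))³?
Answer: -75816000000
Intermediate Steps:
g = 729000000 (g = ((36*(-5))*(-5))³ = (-180*(-5))³ = 900³ = 729000000)
g*z(-104) = 729000000*(-104) = -75816000000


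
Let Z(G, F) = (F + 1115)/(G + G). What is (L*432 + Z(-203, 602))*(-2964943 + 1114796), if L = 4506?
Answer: -1462198251001345/406 ≈ -3.6015e+12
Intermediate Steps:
Z(G, F) = (1115 + F)/(2*G) (Z(G, F) = (1115 + F)/((2*G)) = (1115 + F)*(1/(2*G)) = (1115 + F)/(2*G))
(L*432 + Z(-203, 602))*(-2964943 + 1114796) = (4506*432 + (1/2)*(1115 + 602)/(-203))*(-2964943 + 1114796) = (1946592 + (1/2)*(-1/203)*1717)*(-1850147) = (1946592 - 1717/406)*(-1850147) = (790314635/406)*(-1850147) = -1462198251001345/406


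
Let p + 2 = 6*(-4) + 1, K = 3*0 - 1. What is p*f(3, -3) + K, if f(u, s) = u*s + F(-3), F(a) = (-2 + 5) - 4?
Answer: 249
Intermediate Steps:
K = -1 (K = 0 - 1 = -1)
F(a) = -1 (F(a) = 3 - 4 = -1)
p = -25 (p = -2 + (6*(-4) + 1) = -2 + (-24 + 1) = -2 - 23 = -25)
f(u, s) = -1 + s*u (f(u, s) = u*s - 1 = s*u - 1 = -1 + s*u)
p*f(3, -3) + K = -25*(-1 - 3*3) - 1 = -25*(-1 - 9) - 1 = -25*(-10) - 1 = 250 - 1 = 249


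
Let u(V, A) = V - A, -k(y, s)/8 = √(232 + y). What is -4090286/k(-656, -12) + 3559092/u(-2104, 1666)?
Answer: -1779546/1885 - 2045143*I*√106/848 ≈ -944.06 - 24830.0*I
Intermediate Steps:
k(y, s) = -8*√(232 + y)
-4090286/k(-656, -12) + 3559092/u(-2104, 1666) = -4090286*(-1/(8*√(232 - 656))) + 3559092/(-2104 - 1*1666) = -4090286*I*√106/1696 + 3559092/(-2104 - 1666) = -4090286*I*√106/1696 + 3559092/(-3770) = -4090286*I*√106/1696 + 3559092*(-1/3770) = -2045143*I*√106/848 - 1779546/1885 = -1779546/1885 - 2045143*I*√106/848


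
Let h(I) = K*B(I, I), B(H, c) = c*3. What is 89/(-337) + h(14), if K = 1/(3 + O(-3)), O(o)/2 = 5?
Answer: 12997/4381 ≈ 2.9667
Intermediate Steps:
B(H, c) = 3*c
O(o) = 10 (O(o) = 2*5 = 10)
K = 1/13 (K = 1/(3 + 10) = 1/13 ≈ 0.076923)
h(I) = 3*I/13 (h(I) = (3*I)/13 = 3*I/13)
89/(-337) + h(14) = 89/(-337) + (3/13)*14 = -1/337*89 + 42/13 = -89/337 + 42/13 = 12997/4381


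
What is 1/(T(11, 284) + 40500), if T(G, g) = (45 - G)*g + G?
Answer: 1/50167 ≈ 1.9933e-5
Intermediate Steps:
T(G, g) = G + g*(45 - G) (T(G, g) = g*(45 - G) + G = G + g*(45 - G))
1/(T(11, 284) + 40500) = 1/((11 + 45*284 - 1*11*284) + 40500) = 1/((11 + 12780 - 3124) + 40500) = 1/(9667 + 40500) = 1/50167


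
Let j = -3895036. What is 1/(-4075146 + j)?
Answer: -1/7970182 ≈ -1.2547e-7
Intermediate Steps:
1/(-4075146 + j) = 1/(-4075146 - 3895036) = 1/(-7970182) = -1/7970182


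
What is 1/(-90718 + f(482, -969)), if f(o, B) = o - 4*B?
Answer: -1/86360 ≈ -1.1579e-5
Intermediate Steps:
f(o, B) = o - 4*B
1/(-90718 + f(482, -969)) = 1/(-90718 + (482 - 4*(-969))) = 1/(-90718 + (482 + 3876)) = 1/(-90718 + 4358) = 1/(-86360) = -1/86360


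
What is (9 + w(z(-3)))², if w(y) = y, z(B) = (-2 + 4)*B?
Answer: 9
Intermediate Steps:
z(B) = 2*B
(9 + w(z(-3)))² = (9 + 2*(-3))² = (9 - 6)² = 3² = 9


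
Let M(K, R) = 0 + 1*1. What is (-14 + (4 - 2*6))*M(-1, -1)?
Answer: -22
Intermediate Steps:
M(K, R) = 1 (M(K, R) = 0 + 1 = 1)
(-14 + (4 - 2*6))*M(-1, -1) = (-14 + (4 - 2*6))*1 = (-14 + (4 - 12))*1 = (-14 - 8)*1 = -22*1 = -22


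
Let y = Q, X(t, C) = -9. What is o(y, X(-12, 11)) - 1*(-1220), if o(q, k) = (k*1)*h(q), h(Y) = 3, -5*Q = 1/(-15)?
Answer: 1193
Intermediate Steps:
Q = 1/75 (Q = -1/5/(-15) = -1/5*(-1/15) = 1/75 ≈ 0.013333)
y = 1/75 ≈ 0.013333
o(q, k) = 3*k (o(q, k) = (k*1)*3 = k*3 = 3*k)
o(y, X(-12, 11)) - 1*(-1220) = 3*(-9) - 1*(-1220) = -27 + 1220 = 1193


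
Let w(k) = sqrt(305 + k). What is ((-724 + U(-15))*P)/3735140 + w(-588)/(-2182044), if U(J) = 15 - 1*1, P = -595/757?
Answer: 42245/282750098 - I*sqrt(283)/2182044 ≈ 0.00014941 - 7.7096e-6*I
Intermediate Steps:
P = -595/757 (P = -595*1/757 = -595/757 ≈ -0.78600)
U(J) = 14 (U(J) = 15 - 1 = 14)
((-724 + U(-15))*P)/3735140 + w(-588)/(-2182044) = ((-724 + 14)*(-595/757))/3735140 + sqrt(305 - 588)/(-2182044) = -710*(-595/757)*(1/3735140) + sqrt(-283)*(-1/2182044) = (422450/757)*(1/3735140) + (I*sqrt(283))*(-1/2182044) = 42245/282750098 - I*sqrt(283)/2182044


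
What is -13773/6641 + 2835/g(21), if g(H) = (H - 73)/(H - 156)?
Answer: 2540960529/345332 ≈ 7358.0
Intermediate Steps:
g(H) = (-73 + H)/(-156 + H)
-13773/6641 + 2835/g(21) = -13773/6641 + 2835/(((-73 + 21)/(-156 + 21))) = -13773*1/6641 + 2835/((-52/(-135))) = -13773/6641 + 2835/((-1/135*(-52))) = -13773/6641 + 2835/(52/135) = -13773/6641 + 2835*(135/52) = -13773/6641 + 382725/52 = 2540960529/345332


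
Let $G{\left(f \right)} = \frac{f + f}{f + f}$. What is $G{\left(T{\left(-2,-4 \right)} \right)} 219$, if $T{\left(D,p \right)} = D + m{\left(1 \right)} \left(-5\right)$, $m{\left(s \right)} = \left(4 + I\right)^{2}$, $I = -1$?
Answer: $219$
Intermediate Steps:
$m{\left(s \right)} = 9$ ($m{\left(s \right)} = \left(4 - 1\right)^{2} = 3^{2} = 9$)
$T{\left(D,p \right)} = -45 + D$ ($T{\left(D,p \right)} = D + 9 \left(-5\right) = D - 45 = -45 + D$)
$G{\left(f \right)} = 1$ ($G{\left(f \right)} = \frac{2 f}{2 f} = 2 f \frac{1}{2 f} = 1$)
$G{\left(T{\left(-2,-4 \right)} \right)} 219 = 1 \cdot 219 = 219$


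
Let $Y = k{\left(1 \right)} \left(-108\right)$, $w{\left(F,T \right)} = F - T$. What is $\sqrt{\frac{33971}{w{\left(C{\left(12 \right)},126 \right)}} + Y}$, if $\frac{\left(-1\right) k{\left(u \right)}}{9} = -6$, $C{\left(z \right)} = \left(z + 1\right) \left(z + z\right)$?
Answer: $\frac{i \sqrt{195445266}}{186} \approx 75.162 i$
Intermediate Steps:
$C{\left(z \right)} = 2 z \left(1 + z\right)$ ($C{\left(z \right)} = \left(1 + z\right) 2 z = 2 z \left(1 + z\right)$)
$k{\left(u \right)} = 54$ ($k{\left(u \right)} = \left(-9\right) \left(-6\right) = 54$)
$Y = -5832$ ($Y = 54 \left(-108\right) = -5832$)
$\sqrt{\frac{33971}{w{\left(C{\left(12 \right)},126 \right)}} + Y} = \sqrt{\frac{33971}{2 \cdot 12 \left(1 + 12\right) - 126} - 5832} = \sqrt{\frac{33971}{2 \cdot 12 \cdot 13 - 126} - 5832} = \sqrt{\frac{33971}{312 - 126} - 5832} = \sqrt{\frac{33971}{186} - 5832} = \sqrt{- \frac{1050781}{186}} = \frac{i \sqrt{195445266}}{186}$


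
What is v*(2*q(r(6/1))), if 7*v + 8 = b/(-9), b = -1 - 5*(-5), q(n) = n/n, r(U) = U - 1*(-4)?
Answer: -64/21 ≈ -3.0476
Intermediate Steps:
r(U) = 4 + U (r(U) = U + 4 = 4 + U)
q(n) = 1
b = 24 (b = -1 + 25 = 24)
v = -32/21 (v = -8/7 + (24/(-9))/7 = -8/7 + (24*(-1/9))/7 = -8/7 + (1/7)*(-8/3) = -8/7 - 8/21 = -32/21 ≈ -1.5238)
v*(2*q(r(6/1))) = -64/21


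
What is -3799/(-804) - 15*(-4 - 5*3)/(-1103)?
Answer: 3961157/886812 ≈ 4.4667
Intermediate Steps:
-3799/(-804) - 15*(-4 - 5*3)/(-1103) = -3799*(-1/804) - 15*(-4 - 15)*(-1/1103) = 3799/804 - 15*(-19)*(-1/1103) = 3799/804 + 285*(-1/1103) = 3799/804 - 285/1103 = 3961157/886812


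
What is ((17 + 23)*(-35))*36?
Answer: -50400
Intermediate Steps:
((17 + 23)*(-35))*36 = (40*(-35))*36 = -1400*36 = -50400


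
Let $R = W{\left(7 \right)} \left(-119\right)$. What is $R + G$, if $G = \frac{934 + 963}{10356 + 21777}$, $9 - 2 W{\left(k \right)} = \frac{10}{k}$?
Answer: $- \frac{28948039}{64266} \approx -450.44$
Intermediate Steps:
$W{\left(k \right)} = \frac{9}{2} - \frac{5}{k}$ ($W{\left(k \right)} = \frac{9}{2} - \frac{10 \frac{1}{k}}{2} = \frac{9}{2} - \frac{5}{k}$)
$R = - \frac{901}{2}$ ($R = \left(\frac{9}{2} - \frac{5}{7}\right) \left(-119\right) = \frac{53}{14} \left(-119\right) = - \frac{901}{2} \approx -450.5$)
$G = \frac{1897}{32133} \approx 0.059036$
$R + G = - \frac{901}{2} + \frac{1897}{32133} = - \frac{28948039}{64266}$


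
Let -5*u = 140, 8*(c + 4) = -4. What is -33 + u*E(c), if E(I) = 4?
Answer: -145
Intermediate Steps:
c = -9/2 (c = -4 + (1/8)*(-4) = -4 - 1/2 = -9/2 ≈ -4.5000)
u = -28 (u = -1/5*140 = -28)
-33 + u*E(c) = -33 - 28*4 = -33 - 112 = -145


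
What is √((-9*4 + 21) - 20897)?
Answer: 4*I*√1307 ≈ 144.61*I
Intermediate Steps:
√((-9*4 + 21) - 20897) = √((-36 + 21) - 20897) = √(-15 - 20897) = √(-20912) = 4*I*√1307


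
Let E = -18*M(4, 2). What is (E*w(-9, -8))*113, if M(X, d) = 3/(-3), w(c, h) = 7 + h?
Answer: -2034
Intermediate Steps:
M(X, d) = -1 (M(X, d) = 3*(-⅓) = -1)
E = 18 (E = -18*(-1) = 18)
(E*w(-9, -8))*113 = (18*(7 - 8))*113 = (18*(-1))*113 = -18*113 = -2034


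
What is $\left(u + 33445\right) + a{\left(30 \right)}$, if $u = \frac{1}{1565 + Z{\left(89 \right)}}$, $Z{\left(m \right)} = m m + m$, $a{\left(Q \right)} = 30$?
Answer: $\frac{320523126}{9575} \approx 33475.0$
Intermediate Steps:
$Z{\left(m \right)} = m + m^{2}$ ($Z{\left(m \right)} = m^{2} + m = m + m^{2}$)
$u = \frac{1}{9575}$ ($u = \frac{1}{1565 + 89 \left(1 + 89\right)} = \frac{1}{1565 + 89 \cdot 90} = \frac{1}{1565 + 8010} = \frac{1}{9575} \approx 0.00010444$)
$\left(u + 33445\right) + a{\left(30 \right)} = \left(\frac{1}{9575} + 33445\right) + 30 = \frac{320235876}{9575} + 30 = \frac{320523126}{9575}$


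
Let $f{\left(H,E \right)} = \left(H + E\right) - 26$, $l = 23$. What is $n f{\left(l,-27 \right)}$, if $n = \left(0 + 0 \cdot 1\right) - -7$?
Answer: $-210$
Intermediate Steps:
$f{\left(H,E \right)} = -26 + E + H$ ($f{\left(H,E \right)} = \left(E + H\right) - 26 = -26 + E + H$)
$n = 7$ ($n = \left(0 + 0\right) + 7 = 0 + 7 = 7$)
$n f{\left(l,-27 \right)} = 7 \left(-26 - 27 + 23\right) = 7 \left(-30\right) = -210$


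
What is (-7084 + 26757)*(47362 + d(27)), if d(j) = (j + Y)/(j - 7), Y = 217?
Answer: 4659963183/5 ≈ 9.3199e+8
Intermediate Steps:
d(j) = (217 + j)/(-7 + j) (d(j) = (j + 217)/(j - 7) = (217 + j)/(-7 + j))
(-7084 + 26757)*(47362 + d(27)) = (-7084 + 26757)*(47362 + (217 + 27)/(-7 + 27)) = 19673*(47362 + 244/20) = 19673*(47362 + (1/20)*244) = 19673*(47362 + 61/5) = 19673*(236871/5) = 4659963183/5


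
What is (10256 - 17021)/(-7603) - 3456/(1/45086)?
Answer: -1184678286483/7603 ≈ -1.5582e+8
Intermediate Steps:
(10256 - 17021)/(-7603) - 3456/(1/45086) = -6765*(-1/7603) - 3456/1/45086 = 6765/7603 - 3456*45086 = 6765/7603 - 155817216 = -1184678286483/7603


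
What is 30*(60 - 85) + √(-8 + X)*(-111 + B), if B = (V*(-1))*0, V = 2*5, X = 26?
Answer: -750 - 333*√2 ≈ -1220.9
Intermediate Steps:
V = 10
B = 0 (B = (10*(-1))*0 = -10*0 = 0)
30*(60 - 85) + √(-8 + X)*(-111 + B) = 30*(60 - 85) + √(-8 + 26)*(-111 + 0) = 30*(-25) + √18*(-111) = -750 + (3*√2)*(-111) = -750 - 333*√2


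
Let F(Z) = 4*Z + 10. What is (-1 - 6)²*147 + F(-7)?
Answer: 7185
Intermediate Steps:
F(Z) = 10 + 4*Z
(-1 - 6)²*147 + F(-7) = (-1 - 6)²*147 + (10 + 4*(-7)) = (-7)²*147 + (10 - 28) = 49*147 - 18 = 7203 - 18 = 7185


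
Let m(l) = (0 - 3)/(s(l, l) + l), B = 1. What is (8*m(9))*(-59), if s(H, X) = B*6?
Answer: 472/5 ≈ 94.400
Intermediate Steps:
s(H, X) = 6 (s(H, X) = 1*6 = 6)
m(l) = -3/(6 + l) (m(l) = (0 - 3)/(6 + l) = -3/(6 + l))
(8*m(9))*(-59) = (8*(-3/(6 + 9)))*(-59) = (8*(-3/15))*(-59) = (8*(-3*1/15))*(-59) = (8*(-⅕))*(-59) = -8/5*(-59) = 472/5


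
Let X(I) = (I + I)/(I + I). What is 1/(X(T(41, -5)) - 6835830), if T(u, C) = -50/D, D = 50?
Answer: -1/6835829 ≈ -1.4629e-7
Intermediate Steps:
T(u, C) = -1 (T(u, C) = -50/50 = -50*1/50 = -1)
X(I) = 1 (X(I) = (2*I)/((2*I)) = (2*I)*(1/(2*I)) = 1)
1/(X(T(41, -5)) - 6835830) = 1/(1 - 6835830) = 1/(-6835829) = -1/6835829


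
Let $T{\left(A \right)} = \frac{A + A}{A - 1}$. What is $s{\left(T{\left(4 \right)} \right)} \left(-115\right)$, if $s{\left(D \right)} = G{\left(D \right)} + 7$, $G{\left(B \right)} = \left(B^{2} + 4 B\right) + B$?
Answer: $- \frac{28405}{9} \approx -3156.1$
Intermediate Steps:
$G{\left(B \right)} = B^{2} + 5 B$
$T{\left(A \right)} = \frac{2 A}{-1 + A}$
$s{\left(D \right)} = 7 + D \left(5 + D\right)$ ($s{\left(D \right)} = D \left(5 + D\right) + 7 = 7 + D \left(5 + D\right)$)
$s{\left(T{\left(4 \right)} \right)} \left(-115\right) = \left(7 + 2 \cdot 4 \frac{1}{-1 + 4} \left(5 + 2 \cdot 4 \frac{1}{-1 + 4}\right)\right) \left(-115\right) = \left(7 + 2 \cdot 4 \cdot \frac{1}{3} \left(5 + 2 \cdot 4 \cdot \frac{1}{3}\right)\right) \left(-115\right) = \left(7 + \frac{8 \left(5 + \frac{8}{3}\right)}{3}\right) \left(-115\right) = \left(7 + \frac{8}{3} \cdot \frac{23}{3}\right) \left(-115\right) = \left(7 + \frac{184}{9}\right) \left(-115\right) = \frac{247}{9} \left(-115\right) = - \frac{28405}{9}$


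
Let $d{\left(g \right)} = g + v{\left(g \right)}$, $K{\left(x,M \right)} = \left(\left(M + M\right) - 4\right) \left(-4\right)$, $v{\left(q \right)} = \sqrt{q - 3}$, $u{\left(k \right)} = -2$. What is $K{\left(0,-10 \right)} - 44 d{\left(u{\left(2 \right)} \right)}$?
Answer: $184 - 44 i \sqrt{5} \approx 184.0 - 98.387 i$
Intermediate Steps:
$v{\left(q \right)} = \sqrt{-3 + q}$
$K{\left(x,M \right)} = 16 - 8 M$ ($K{\left(x,M \right)} = \left(2 M - 4\right) \left(-4\right) = \left(-4 + 2 M\right) \left(-4\right) = 16 - 8 M$)
$d{\left(g \right)} = g + \sqrt{-3 + g}$
$K{\left(0,-10 \right)} - 44 d{\left(u{\left(2 \right)} \right)} = \left(16 - -80\right) - 44 \left(-2 + \sqrt{-3 - 2}\right) = \left(16 + 80\right) - 44 \left(-2 + \sqrt{-5}\right) = 96 - 44 \left(-2 + i \sqrt{5}\right) = 96 + \left(88 - 44 i \sqrt{5}\right) = 184 - 44 i \sqrt{5}$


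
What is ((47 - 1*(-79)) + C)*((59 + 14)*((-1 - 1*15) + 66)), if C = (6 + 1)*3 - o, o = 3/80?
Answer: 4291305/8 ≈ 5.3641e+5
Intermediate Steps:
o = 3/80 (o = 3*(1/80) = 3/80 ≈ 0.037500)
C = 1677/80 (C = (6 + 1)*3 - 1*3/80 = 7*3 - 3/80 = 21 - 3/80 = 1677/80 ≈ 20.962)
((47 - 1*(-79)) + C)*((59 + 14)*((-1 - 1*15) + 66)) = ((47 - 1*(-79)) + 1677/80)*((59 + 14)*((-1 - 1*15) + 66)) = ((47 + 79) + 1677/80)*(73*((-1 - 15) + 66)) = (126 + 1677/80)*(73*(-16 + 66)) = 11757*(73*50)/80 = (11757/80)*3650 = 4291305/8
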